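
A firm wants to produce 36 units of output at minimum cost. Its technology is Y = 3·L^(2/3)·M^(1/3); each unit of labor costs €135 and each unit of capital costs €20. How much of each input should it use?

L* = 8, M* = 27

Cost minimization requires the marginal rate of technical substitution to equal the input-price ratio: MP_L/MP_M = w/r.
Here MP_L/MP_M = (2/3)·(M/L)/(1/3) = 2·(M/L). Setting this equal to 135/20 = 6.75 gives M = 3.375L.
Substituting into Y = 36: 3·L^(2/3)·(3.375L)^(1/3) = 36.
Solving, L = 8 and M = 27.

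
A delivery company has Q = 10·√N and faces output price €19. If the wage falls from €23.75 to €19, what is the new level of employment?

From P·MP_N = w with MP_N = 5·N^(-1/2), the labor demand is N(w) = (95/w)^(2).
At w = 23.75: N = 16. At w = 19: N = 25.

N* = 25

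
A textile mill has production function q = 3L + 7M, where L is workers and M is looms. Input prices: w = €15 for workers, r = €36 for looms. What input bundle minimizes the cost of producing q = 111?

The inputs are perfect substitutes, so the firm uses whichever has the lower cost per unit of output.
Cost per unit of output via L is w/3 = 5; via M it is r/7 = 36/7. L is cheaper.
Producing q = 111 with L alone: L = 37, M = 0.

L* = 37, M* = 0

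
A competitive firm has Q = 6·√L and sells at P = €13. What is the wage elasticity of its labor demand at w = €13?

MP_L = (1/2)·6·L^(-1/2), so P·MP_L = w gives 39·L^(-1/2) = w.
Solving, L(w) = (39/w)^(2). This is a constant-elasticity form: L ∝ w^(−2), so ε = −2.

ε = -2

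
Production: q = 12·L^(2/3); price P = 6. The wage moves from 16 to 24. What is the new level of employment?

L* = 8

From P·MP_L = w with MP_L = 8·L^(-1/3), the labor demand is L(w) = (48/w)^(3).
At w = 16: L = 27. At w = 24: L = 8.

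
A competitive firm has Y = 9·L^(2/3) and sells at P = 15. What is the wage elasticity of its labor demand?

ε = -3

MP_L = (2/3)·9·L^(-1/3), so P·MP_L = w gives 90·L^(-1/3) = w.
Solving, L(w) = (90/w)^(3). This is a constant-elasticity form: L ∝ w^(−3), so ε = −3.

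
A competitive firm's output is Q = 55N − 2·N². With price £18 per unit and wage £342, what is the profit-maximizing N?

The marginal product of N is MP_N = 55 − 4N.
A price-taking firm hires until the value of the marginal product equals the wage: P·MP_N = w, so 18·(55 − 4N) = 342.
Then 55 − 4N = 19, giving N = 9.

N* = 9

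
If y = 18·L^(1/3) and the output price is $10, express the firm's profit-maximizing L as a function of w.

MP_L = (1/3)·18·L^(-2/3) = 6·L^(-2/3).
Setting P·MP_L = w: 60·L^(-2/3) = w.
Solving for L: L^(-2/3) = w/60, so L = (60/w)^(3/2).

L(w) = (60/w)^(3/2)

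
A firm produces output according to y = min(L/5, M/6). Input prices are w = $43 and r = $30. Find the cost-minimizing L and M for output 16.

L* = 80, M* = 96

With a fixed-proportions technology, the cost-minimizing bundle uses no slack in either input: L/5 = M/6 = y.
So L = 5·16 = 80 and M = 6·16 = 96.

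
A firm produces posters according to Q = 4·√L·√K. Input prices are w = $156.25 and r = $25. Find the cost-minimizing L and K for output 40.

L* = 4, K* = 25

Cost minimization requires the marginal rate of technical substitution to equal the input-price ratio: MP_L/MP_K = w/r.
Here MP_L/MP_K = (1/2)·(K/L)/(1/2) = (K/L). Setting this equal to 156.25/25 = 6.25 gives K = 6.25L.
Substituting into Q = 40: 4·L^(1/2)·(6.25L)^(1/2) = 40.
Solving, L = 4 and K = 25.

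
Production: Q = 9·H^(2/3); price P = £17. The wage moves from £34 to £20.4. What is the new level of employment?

H* = 125

From P·MP_H = w with MP_H = 6·H^(-1/3), the labor demand is H(w) = (102/w)^(3).
At w = 34: H = 27. At w = 20.4: H = 125.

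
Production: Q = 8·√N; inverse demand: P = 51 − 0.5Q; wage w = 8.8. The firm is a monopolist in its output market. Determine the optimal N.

Marginal revenue from the inverse demand is MR = 51 − Q.
The marginal product is MP_N = 4·N^(-1/2).
A monopolist hires until marginal revenue product equals the wage: MR·MP_N = w.
At N, Q = 8·√N. Substituting and solving: (51 − 8·√N)·4·N^(-1/2) = 8.8 gives N = 25.

N* = 25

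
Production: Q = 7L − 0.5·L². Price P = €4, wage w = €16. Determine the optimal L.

L* = 3

The marginal product of L is MP_L = 7 − L.
A price-taking firm hires until the value of the marginal product equals the wage: P·MP_L = w, so 4·(7 − L) = 16.
Then 7 − L = 4, giving L = 3.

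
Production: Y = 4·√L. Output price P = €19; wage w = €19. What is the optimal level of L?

L* = 4

MP_L = (1/2)·4·L^(-1/2) = 2·L^(-1/2).
Profit maximization for a price taker requires P·MP_L = w: 19·2·L^(-1/2) = 19.
So L^(-1/2) = 0.5, which gives L = 4.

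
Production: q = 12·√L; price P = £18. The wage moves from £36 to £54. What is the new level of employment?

L* = 4

From P·MP_L = w with MP_L = 6·L^(-1/2), the labor demand is L(w) = (108/w)^(2).
At w = 36: L = 9. At w = 54: L = 4.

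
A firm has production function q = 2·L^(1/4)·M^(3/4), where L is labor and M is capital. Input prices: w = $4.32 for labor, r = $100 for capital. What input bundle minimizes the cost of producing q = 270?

Cost minimization requires the marginal rate of technical substitution to equal the input-price ratio: MP_L/MP_M = w/r.
Here MP_L/MP_M = (1/4)·(M/L)/(3/4) = (1/3)·(M/L). Setting this equal to 4.32/100 = 0.0432 gives M = 0.1296L.
Substituting into q = 270: 2·L^(1/4)·(0.1296L)^(3/4) = 270.
Solving, L = 625 and M = 81.

L* = 625, M* = 81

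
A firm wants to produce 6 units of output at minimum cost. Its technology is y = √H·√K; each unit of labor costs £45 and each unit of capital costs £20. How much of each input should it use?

H* = 4, K* = 9

Cost minimization requires the marginal rate of technical substitution to equal the input-price ratio: MP_H/MP_K = w/r.
Here MP_H/MP_K = (1/2)·(K/H)/(1/2) = (K/H). Setting this equal to 45/20 = 2.25 gives K = 2.25H.
Substituting into y = 6: H^(1/2)·(2.25H)^(1/2) = 6.
Solving, H = 4 and K = 9.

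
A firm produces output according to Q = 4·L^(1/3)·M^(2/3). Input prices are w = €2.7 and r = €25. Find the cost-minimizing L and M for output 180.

L* = 125, M* = 27

Cost minimization requires the marginal rate of technical substitution to equal the input-price ratio: MP_L/MP_M = w/r.
Here MP_L/MP_M = (1/3)·(M/L)/(2/3) = 0.5·(M/L). Setting this equal to 2.7/25 = 0.108 gives M = 0.216L.
Substituting into Q = 180: 4·L^(1/3)·(0.216L)^(2/3) = 180.
Solving, L = 125 and M = 27.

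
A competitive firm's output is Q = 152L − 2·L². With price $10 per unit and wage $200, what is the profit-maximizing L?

The marginal product of L is MP_L = 152 − 4L.
A price-taking firm hires until the value of the marginal product equals the wage: P·MP_L = w, so 10·(152 − 4L) = 200.
Then 152 − 4L = 20, giving L = 33.

L* = 33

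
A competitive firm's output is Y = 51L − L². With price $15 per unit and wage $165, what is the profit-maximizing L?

L* = 20

The marginal product of L is MP_L = 51 − 2L.
A price-taking firm hires until the value of the marginal product equals the wage: P·MP_L = w, so 15·(51 − 2L) = 165.
Then 51 − 2L = 11, giving L = 20.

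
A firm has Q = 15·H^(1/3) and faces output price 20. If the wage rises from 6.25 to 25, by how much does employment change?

ΔH = -56

From P·MP_H = w with MP_H = 5·H^(-2/3), the labor demand is H(w) = (100/w)^(3/2).
At w = 6.25: H = 64. At w = 25: H = 8.
ΔH = 8 − 64 = -56.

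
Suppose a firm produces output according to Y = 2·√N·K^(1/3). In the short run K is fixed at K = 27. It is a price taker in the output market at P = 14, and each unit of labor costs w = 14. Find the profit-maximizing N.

With K = 27, MP_N = (1/2)·2·N^(-1/2)·27^(1/3) = 3·N^(-1/2).
Profit maximization for a price taker requires P·MP_N = w: 14·3·N^(-1/2) = 14.
So N^(-1/2) = 1/3, which gives N = 9.

N* = 9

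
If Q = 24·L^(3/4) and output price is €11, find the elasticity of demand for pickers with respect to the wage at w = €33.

MP_L = (3/4)·24·L^(-1/4), so P·MP_L = w gives 198·L^(-1/4) = w.
Solving, L(w) = (198/w)^(4). This is a constant-elasticity form: L ∝ w^(−4), so ε = −4.

ε = -4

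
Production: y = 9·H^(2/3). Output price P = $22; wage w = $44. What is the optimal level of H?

MP_H = (2/3)·9·H^(-1/3) = 6·H^(-1/3).
Profit maximization for a price taker requires P·MP_H = w: 22·6·H^(-1/3) = 44.
So H^(-1/3) = 1/3, which gives H = 27.

H* = 27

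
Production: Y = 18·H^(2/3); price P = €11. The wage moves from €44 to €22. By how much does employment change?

ΔH = 189

From P·MP_H = w with MP_H = 12·H^(-1/3), the labor demand is H(w) = (132/w)^(3).
At w = 44: H = 27. At w = 22: H = 216.
ΔH = 216 − 27 = 189.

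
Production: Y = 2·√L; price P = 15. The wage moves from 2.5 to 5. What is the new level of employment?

From P·MP_L = w with MP_L = L^(-1/2), the labor demand is L(w) = (15/w)^(2).
At w = 2.5: L = 36. At w = 5: L = 9.

L* = 9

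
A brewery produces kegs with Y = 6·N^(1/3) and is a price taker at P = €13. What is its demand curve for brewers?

MP_N = (1/3)·6·N^(-2/3) = 2·N^(-2/3).
Setting P·MP_N = w: 26·N^(-2/3) = w.
Solving for N: N^(-2/3) = w/26, so N = (26/w)^(3/2).

N(w) = (26/w)^(3/2)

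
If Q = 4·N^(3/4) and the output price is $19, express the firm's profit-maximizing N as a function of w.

N(w) = (57/w)^(4)

MP_N = (3/4)·4·N^(-1/4) = 3·N^(-1/4).
Setting P·MP_N = w: 57·N^(-1/4) = w.
Solving for N: N^(-1/4) = w/57, so N = (57/w)^(4).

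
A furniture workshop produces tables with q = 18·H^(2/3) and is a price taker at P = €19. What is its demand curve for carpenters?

H(w) = (228/w)^(3)

MP_H = (2/3)·18·H^(-1/3) = 12·H^(-1/3).
Setting P·MP_H = w: 228·H^(-1/3) = w.
Solving for H: H^(-1/3) = w/228, so H = (228/w)^(3).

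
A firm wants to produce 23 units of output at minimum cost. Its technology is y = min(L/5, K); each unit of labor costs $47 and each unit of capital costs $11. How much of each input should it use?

L* = 115, K* = 23

With a fixed-proportions technology, the cost-minimizing bundle uses no slack in either input: L/5 = K = y.
So L = 5·23 = 115 and K = 23.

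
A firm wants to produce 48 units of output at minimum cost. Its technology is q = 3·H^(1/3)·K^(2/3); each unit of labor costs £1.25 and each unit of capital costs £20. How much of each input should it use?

Cost minimization requires the marginal rate of technical substitution to equal the input-price ratio: MP_H/MP_K = w/r.
Here MP_H/MP_K = (1/3)·(K/H)/(2/3) = 0.5·(K/H). Setting this equal to 1.25/20 = 0.0625 gives K = 0.125H.
Substituting into q = 48: 3·H^(1/3)·(0.125H)^(2/3) = 48.
Solving, H = 64 and K = 8.

H* = 64, K* = 8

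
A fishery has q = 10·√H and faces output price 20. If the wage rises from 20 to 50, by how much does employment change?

ΔH = -21

From P·MP_H = w with MP_H = 5·H^(-1/2), the labor demand is H(w) = (100/w)^(2).
At w = 20: H = 25. At w = 50: H = 4.
ΔH = 4 − 25 = -21.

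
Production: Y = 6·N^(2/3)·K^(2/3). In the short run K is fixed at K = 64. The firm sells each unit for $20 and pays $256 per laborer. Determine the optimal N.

With K = 64, MP_N = (2/3)·6·N^(-1/3)·64^(2/3) = 64·N^(-1/3).
Profit maximization for a price taker requires P·MP_N = w: 20·64·N^(-1/3) = 256.
So N^(-1/3) = 0.2, which gives N = 125.

N* = 125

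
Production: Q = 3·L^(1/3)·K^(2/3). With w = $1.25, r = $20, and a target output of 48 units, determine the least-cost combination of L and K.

Cost minimization requires the marginal rate of technical substitution to equal the input-price ratio: MP_L/MP_K = w/r.
Here MP_L/MP_K = (1/3)·(K/L)/(2/3) = 0.5·(K/L). Setting this equal to 1.25/20 = 0.0625 gives K = 0.125L.
Substituting into Q = 48: 3·L^(1/3)·(0.125L)^(2/3) = 48.
Solving, L = 64 and K = 8.

L* = 64, K* = 8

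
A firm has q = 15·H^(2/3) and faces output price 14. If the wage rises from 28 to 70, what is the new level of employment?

From P·MP_H = w with MP_H = 10·H^(-1/3), the labor demand is H(w) = (140/w)^(3).
At w = 28: H = 125. At w = 70: H = 8.

H* = 8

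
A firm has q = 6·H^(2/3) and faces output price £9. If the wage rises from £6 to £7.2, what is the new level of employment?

From P·MP_H = w with MP_H = 4·H^(-1/3), the labor demand is H(w) = (36/w)^(3).
At w = 6: H = 216. At w = 7.2: H = 125.

H* = 125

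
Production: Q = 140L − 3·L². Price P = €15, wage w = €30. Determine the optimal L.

L* = 23

The marginal product of L is MP_L = 140 − 6L.
A price-taking firm hires until the value of the marginal product equals the wage: P·MP_L = w, so 15·(140 − 6L) = 30.
Then 140 − 6L = 2, giving L = 23.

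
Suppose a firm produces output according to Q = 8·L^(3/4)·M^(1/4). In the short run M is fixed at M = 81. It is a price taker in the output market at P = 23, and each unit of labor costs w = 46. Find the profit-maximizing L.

With M = 81, MP_L = (3/4)·8·L^(-1/4)·81^(1/4) = 18·L^(-1/4).
Profit maximization for a price taker requires P·MP_L = w: 23·18·L^(-1/4) = 46.
So L^(-1/4) = 1/9, which gives L = 6561.

L* = 6561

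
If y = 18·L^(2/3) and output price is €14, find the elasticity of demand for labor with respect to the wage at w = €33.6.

MP_L = (2/3)·18·L^(-1/3), so P·MP_L = w gives 168·L^(-1/3) = w.
Solving, L(w) = (168/w)^(3). This is a constant-elasticity form: L ∝ w^(−3), so ε = −3.

ε = -3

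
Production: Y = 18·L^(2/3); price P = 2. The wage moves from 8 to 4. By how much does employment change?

From P·MP_L = w with MP_L = 12·L^(-1/3), the labor demand is L(w) = (24/w)^(3).
At w = 8: L = 27. At w = 4: L = 216.
ΔL = 216 − 27 = 189.

ΔL = 189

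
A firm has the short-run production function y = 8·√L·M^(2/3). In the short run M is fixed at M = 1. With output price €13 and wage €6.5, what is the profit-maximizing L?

L* = 64

With M = 1, MP_L = (1/2)·8·L^(-1/2)·1^(2/3) = 4·L^(-1/2).
Profit maximization for a price taker requires P·MP_L = w: 13·4·L^(-1/2) = 6.5.
So L^(-1/2) = 0.125, which gives L = 64.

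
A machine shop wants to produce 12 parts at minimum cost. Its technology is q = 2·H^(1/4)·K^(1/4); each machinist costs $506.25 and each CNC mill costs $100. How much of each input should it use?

H* = 16, K* = 81

Cost minimization requires the marginal rate of technical substitution to equal the input-price ratio: MP_H/MP_K = w/r.
Here MP_H/MP_K = (1/4)·(K/H)/(1/4) = (K/H). Setting this equal to 506.25/100 = 5.0625 gives K = 5.0625H.
Substituting into q = 12: 2·H^(1/4)·(5.0625H)^(1/4) = 12.
Solving, H = 16 and K = 81.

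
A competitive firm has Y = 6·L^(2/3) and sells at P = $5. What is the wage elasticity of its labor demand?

ε = -3

MP_L = (2/3)·6·L^(-1/3), so P·MP_L = w gives 20·L^(-1/3) = w.
Solving, L(w) = (20/w)^(3). This is a constant-elasticity form: L ∝ w^(−3), so ε = −3.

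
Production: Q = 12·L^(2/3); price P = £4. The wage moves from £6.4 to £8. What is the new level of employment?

L* = 64

From P·MP_L = w with MP_L = 8·L^(-1/3), the labor demand is L(w) = (32/w)^(3).
At w = 6.4: L = 125. At w = 8: L = 64.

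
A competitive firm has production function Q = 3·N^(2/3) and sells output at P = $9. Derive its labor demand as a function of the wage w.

N(w) = 5832/w³

MP_N = (2/3)·3·N^(-1/3) = 2·N^(-1/3).
Setting P·MP_N = w: 18·N^(-1/3) = w.
Solving for N: N^(-1/3) = w/18, so N = (18/w)^(3).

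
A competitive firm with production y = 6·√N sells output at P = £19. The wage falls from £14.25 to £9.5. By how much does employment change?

From P·MP_N = w with MP_N = 3·N^(-1/2), the labor demand is N(w) = (57/w)^(2).
At w = 14.25: N = 16. At w = 9.5: N = 36.
ΔN = 36 − 16 = 20.

ΔN = 20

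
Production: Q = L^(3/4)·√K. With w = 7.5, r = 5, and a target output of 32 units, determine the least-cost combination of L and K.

Cost minimization requires the marginal rate of technical substitution to equal the input-price ratio: MP_L/MP_K = w/r.
Here MP_L/MP_K = (3/4)·(K/L)/(1/2) = 1.5·(K/L). Setting this equal to 7.5/5 = 1.5 gives K = L.
Substituting into Q = 32: L^(3/4)·(L)^(1/2) = 32.
Solving, L = 16 and K = 16.

L* = 16, K* = 16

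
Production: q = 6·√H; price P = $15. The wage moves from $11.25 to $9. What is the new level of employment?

H* = 25

From P·MP_H = w with MP_H = 3·H^(-1/2), the labor demand is H(w) = (45/w)^(2).
At w = 11.25: H = 16. At w = 9: H = 25.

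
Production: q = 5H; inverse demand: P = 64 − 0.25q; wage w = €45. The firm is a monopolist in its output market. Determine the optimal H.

Marginal revenue from the inverse demand is MR = 64 − 0.5q.
The marginal product is MP_H = 5.
A monopolist hires until marginal revenue product equals the wage: MR·MP_H = w.
(64 − 2.5H)·5 = 45, so H = 22.

H* = 22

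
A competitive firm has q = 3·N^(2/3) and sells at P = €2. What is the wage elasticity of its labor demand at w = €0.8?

ε = -3

MP_N = (2/3)·3·N^(-1/3), so P·MP_N = w gives 4·N^(-1/3) = w.
Solving, N(w) = (4/w)^(3). This is a constant-elasticity form: N ∝ w^(−3), so ε = −3.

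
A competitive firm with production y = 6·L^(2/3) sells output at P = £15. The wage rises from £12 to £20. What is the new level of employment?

L* = 27

From P·MP_L = w with MP_L = 4·L^(-1/3), the labor demand is L(w) = (60/w)^(3).
At w = 12: L = 125. At w = 20: L = 27.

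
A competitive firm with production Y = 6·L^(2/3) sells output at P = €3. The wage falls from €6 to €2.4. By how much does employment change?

ΔL = 117

From P·MP_L = w with MP_L = 4·L^(-1/3), the labor demand is L(w) = (12/w)^(3).
At w = 6: L = 8. At w = 2.4: L = 125.
ΔL = 125 − 8 = 117.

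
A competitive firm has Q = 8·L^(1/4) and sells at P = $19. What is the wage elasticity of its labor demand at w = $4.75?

ε = -4/3

MP_L = (1/4)·8·L^(-3/4), so P·MP_L = w gives 38·L^(-3/4) = w.
Solving, L(w) = (38/w)^(4/3). This is a constant-elasticity form: L ∝ w^(−4/3), so ε = −4/3.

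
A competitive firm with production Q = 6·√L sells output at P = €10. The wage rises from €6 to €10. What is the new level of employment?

From P·MP_L = w with MP_L = 3·L^(-1/2), the labor demand is L(w) = (30/w)^(2).
At w = 6: L = 25. At w = 10: L = 9.

L* = 9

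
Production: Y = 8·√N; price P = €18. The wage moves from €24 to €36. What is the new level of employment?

N* = 4

From P·MP_N = w with MP_N = 4·N^(-1/2), the labor demand is N(w) = (72/w)^(2).
At w = 24: N = 9. At w = 36: N = 4.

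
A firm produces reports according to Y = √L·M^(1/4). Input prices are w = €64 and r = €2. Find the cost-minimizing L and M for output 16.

Cost minimization requires the marginal rate of technical substitution to equal the input-price ratio: MP_L/MP_M = w/r.
Here MP_L/MP_M = (1/2)·(M/L)/(1/4) = 2·(M/L). Setting this equal to 64/2 = 32 gives M = 16L.
Substituting into Y = 16: L^(1/2)·(16L)^(1/4) = 16.
Solving, L = 16 and M = 256.

L* = 16, M* = 256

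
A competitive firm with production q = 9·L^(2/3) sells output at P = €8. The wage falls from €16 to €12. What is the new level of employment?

From P·MP_L = w with MP_L = 6·L^(-1/3), the labor demand is L(w) = (48/w)^(3).
At w = 16: L = 27. At w = 12: L = 64.

L* = 64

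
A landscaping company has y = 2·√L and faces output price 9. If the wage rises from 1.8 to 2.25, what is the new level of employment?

L* = 16

From P·MP_L = w with MP_L = L^(-1/2), the labor demand is L(w) = (9/w)^(2).
At w = 1.8: L = 25. At w = 2.25: L = 16.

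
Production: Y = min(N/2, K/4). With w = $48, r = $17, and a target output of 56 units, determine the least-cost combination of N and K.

N* = 112, K* = 224

With a fixed-proportions technology, the cost-minimizing bundle uses no slack in either input: N/2 = K/4 = Y.
So N = 2·56 = 112 and K = 4·56 = 224.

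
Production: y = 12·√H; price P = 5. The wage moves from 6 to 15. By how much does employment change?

ΔH = -21

From P·MP_H = w with MP_H = 6·H^(-1/2), the labor demand is H(w) = (30/w)^(2).
At w = 6: H = 25. At w = 15: H = 4.
ΔH = 4 − 25 = -21.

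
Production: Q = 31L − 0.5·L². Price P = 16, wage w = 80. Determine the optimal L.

The marginal product of L is MP_L = 31 − L.
A price-taking firm hires until the value of the marginal product equals the wage: P·MP_L = w, so 16·(31 − L) = 80.
Then 31 − L = 5, giving L = 26.

L* = 26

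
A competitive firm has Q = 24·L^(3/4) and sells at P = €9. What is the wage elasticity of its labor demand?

ε = -4

MP_L = (3/4)·24·L^(-1/4), so P·MP_L = w gives 162·L^(-1/4) = w.
Solving, L(w) = (162/w)^(4). This is a constant-elasticity form: L ∝ w^(−4), so ε = −4.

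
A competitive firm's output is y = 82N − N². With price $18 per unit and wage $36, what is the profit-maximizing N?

The marginal product of N is MP_N = 82 − 2N.
A price-taking firm hires until the value of the marginal product equals the wage: P·MP_N = w, so 18·(82 − 2N) = 36.
Then 82 − 2N = 2, giving N = 40.

N* = 40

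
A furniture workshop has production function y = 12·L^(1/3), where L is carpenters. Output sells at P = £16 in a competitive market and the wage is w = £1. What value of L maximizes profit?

MP_L = (1/3)·12·L^(-2/3) = 4·L^(-2/3).
Profit maximization for a price taker requires P·MP_L = w: 16·4·L^(-2/3) = 1.
So L^(-2/3) = 0.015625, which gives L = 512.

L* = 512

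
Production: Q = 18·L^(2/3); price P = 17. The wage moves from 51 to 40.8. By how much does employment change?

ΔL = 61

From P·MP_L = w with MP_L = 12·L^(-1/3), the labor demand is L(w) = (204/w)^(3).
At w = 51: L = 64. At w = 40.8: L = 125.
ΔL = 125 − 64 = 61.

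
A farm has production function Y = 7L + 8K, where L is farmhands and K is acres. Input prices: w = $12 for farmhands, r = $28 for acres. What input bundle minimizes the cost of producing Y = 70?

L* = 10, K* = 0

The inputs are perfect substitutes, so the firm uses whichever has the lower cost per unit of output.
Cost per unit of output via L is w/7 = 12/7; via K it is r/8 = 3.5. L is cheaper.
Producing Y = 70 with L alone: L = 10, K = 0.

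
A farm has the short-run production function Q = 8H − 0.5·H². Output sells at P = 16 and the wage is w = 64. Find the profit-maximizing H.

The marginal product of H is MP_H = 8 − H.
A price-taking firm hires until the value of the marginal product equals the wage: P·MP_H = w, so 16·(8 − H) = 64.
Then 8 − H = 4, giving H = 4.

H* = 4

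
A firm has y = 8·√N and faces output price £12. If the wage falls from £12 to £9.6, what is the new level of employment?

N* = 25

From P·MP_N = w with MP_N = 4·N^(-1/2), the labor demand is N(w) = (48/w)^(2).
At w = 12: N = 16. At w = 9.6: N = 25.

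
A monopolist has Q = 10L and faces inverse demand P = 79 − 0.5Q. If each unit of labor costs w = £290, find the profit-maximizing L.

Marginal revenue from the inverse demand is MR = 79 − Q.
The marginal product is MP_L = 10.
A monopolist hires until marginal revenue product equals the wage: MR·MP_L = w.
(79 − 10L)·10 = 290, so L = 5.

L* = 5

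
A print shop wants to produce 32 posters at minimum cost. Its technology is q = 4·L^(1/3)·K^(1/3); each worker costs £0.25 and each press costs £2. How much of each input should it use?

Cost minimization requires the marginal rate of technical substitution to equal the input-price ratio: MP_L/MP_K = w/r.
Here MP_L/MP_K = (1/3)·(K/L)/(1/3) = (K/L). Setting this equal to 0.25/2 = 0.125 gives K = 0.125L.
Substituting into q = 32: 4·L^(1/3)·(0.125L)^(1/3) = 32.
Solving, L = 64 and K = 8.

L* = 64, K* = 8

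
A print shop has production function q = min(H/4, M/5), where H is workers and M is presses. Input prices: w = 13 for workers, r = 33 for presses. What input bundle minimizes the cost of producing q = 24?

H* = 96, M* = 120

With a fixed-proportions technology, the cost-minimizing bundle uses no slack in either input: H/4 = M/5 = q.
So H = 4·24 = 96 and M = 5·24 = 120.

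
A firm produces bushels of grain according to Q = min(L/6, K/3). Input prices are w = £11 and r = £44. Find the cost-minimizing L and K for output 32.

L* = 192, K* = 96

With a fixed-proportions technology, the cost-minimizing bundle uses no slack in either input: L/6 = K/3 = Q.
So L = 6·32 = 192 and K = 3·32 = 96.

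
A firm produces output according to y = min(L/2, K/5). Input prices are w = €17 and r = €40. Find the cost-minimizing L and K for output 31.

L* = 62, K* = 155

With a fixed-proportions technology, the cost-minimizing bundle uses no slack in either input: L/2 = K/5 = y.
So L = 2·31 = 62 and K = 5·31 = 155.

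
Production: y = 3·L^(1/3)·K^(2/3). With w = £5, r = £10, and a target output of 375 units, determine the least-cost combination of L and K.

Cost minimization requires the marginal rate of technical substitution to equal the input-price ratio: MP_L/MP_K = w/r.
Here MP_L/MP_K = (1/3)·(K/L)/(2/3) = 0.5·(K/L). Setting this equal to 5/10 = 0.5 gives K = L.
Substituting into y = 375: 3·L^(1/3)·(L)^(2/3) = 375.
Solving, L = 125 and K = 125.

L* = 125, K* = 125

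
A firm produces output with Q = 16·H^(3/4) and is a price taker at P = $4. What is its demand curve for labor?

H(w) = 5308416/w^(4)

MP_H = (3/4)·16·H^(-1/4) = 12·H^(-1/4).
Setting P·MP_H = w: 48·H^(-1/4) = w.
Solving for H: H^(-1/4) = w/48, so H = (48/w)^(4).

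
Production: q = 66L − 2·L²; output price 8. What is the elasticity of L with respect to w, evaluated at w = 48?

From P·MP_L = w with MP_L = 66 − 4L, labor demand is L(w) = (66 − w/8)/4.
dL/dw = −1/(32) = -0.03125.
At w = 48, L = 15, so ε = (dL/dw)·(w/L) = (-0.03125)·(48/15) = -0.1.

ε = -0.1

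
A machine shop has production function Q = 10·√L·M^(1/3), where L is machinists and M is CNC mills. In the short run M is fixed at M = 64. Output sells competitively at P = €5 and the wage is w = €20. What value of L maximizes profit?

L* = 25

With M = 64, MP_L = (1/2)·10·L^(-1/2)·64^(1/3) = 20·L^(-1/2).
Profit maximization for a price taker requires P·MP_L = w: 5·20·L^(-1/2) = 20.
So L^(-1/2) = 0.2, which gives L = 25.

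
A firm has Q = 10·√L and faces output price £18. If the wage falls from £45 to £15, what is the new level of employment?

L* = 36

From P·MP_L = w with MP_L = 5·L^(-1/2), the labor demand is L(w) = (90/w)^(2).
At w = 45: L = 4. At w = 15: L = 36.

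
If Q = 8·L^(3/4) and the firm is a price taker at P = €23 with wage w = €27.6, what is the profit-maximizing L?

MP_L = (3/4)·8·L^(-1/4) = 6·L^(-1/4).
Profit maximization for a price taker requires P·MP_L = w: 23·6·L^(-1/4) = 27.6.
So L^(-1/4) = 0.2, which gives L = 625.

L* = 625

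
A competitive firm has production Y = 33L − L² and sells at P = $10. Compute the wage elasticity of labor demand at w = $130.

From P·MP_L = w with MP_L = 33 − 2L, labor demand is L(w) = (33 − w/10)/2.
dL/dw = −1/(20) = -0.05.
At w = 130, L = 10, so ε = (dL/dw)·(w/L) = (-0.05)·(130/10) = -0.65.

ε = -0.65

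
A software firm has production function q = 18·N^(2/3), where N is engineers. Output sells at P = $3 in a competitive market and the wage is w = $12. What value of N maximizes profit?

N* = 27

MP_N = (2/3)·18·N^(-1/3) = 12·N^(-1/3).
Profit maximization for a price taker requires P·MP_N = w: 3·12·N^(-1/3) = 12.
So N^(-1/3) = 1/3, which gives N = 27.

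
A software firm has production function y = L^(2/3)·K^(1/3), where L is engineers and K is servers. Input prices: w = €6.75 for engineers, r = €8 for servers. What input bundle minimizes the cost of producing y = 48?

Cost minimization requires the marginal rate of technical substitution to equal the input-price ratio: MP_L/MP_K = w/r.
Here MP_L/MP_K = (2/3)·(K/L)/(1/3) = 2·(K/L). Setting this equal to 6.75/8 = 0.84375 gives K = 0.421875L.
Substituting into y = 48: L^(2/3)·(0.421875L)^(1/3) = 48.
Solving, L = 64 and K = 27.

L* = 64, K* = 27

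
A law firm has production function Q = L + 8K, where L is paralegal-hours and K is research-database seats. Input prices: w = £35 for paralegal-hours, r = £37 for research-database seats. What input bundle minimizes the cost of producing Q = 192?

L* = 0, K* = 24

The inputs are perfect substitutes, so the firm uses whichever has the lower cost per unit of output.
Cost per unit of output via L is 35; via K it is 4.625. K is cheaper.
Producing Q = 192 with K alone: L = 0, K = 24.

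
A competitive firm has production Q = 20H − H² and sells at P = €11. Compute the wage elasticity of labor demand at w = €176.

From P·MP_H = w with MP_H = 20 − 2H, labor demand is H(w) = (20 − w/11)/2.
dH/dw = −1/(22) = -1/22.
At w = 176, H = 2, so ε = (dH/dw)·(w/H) = (-1/22)·(176/2) = -4.

ε = -4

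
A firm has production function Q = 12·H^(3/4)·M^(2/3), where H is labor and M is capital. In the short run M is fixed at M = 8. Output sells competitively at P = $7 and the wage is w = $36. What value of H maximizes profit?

With M = 8, MP_H = (3/4)·12·H^(-1/4)·8^(2/3) = 36·H^(-1/4).
Profit maximization for a price taker requires P·MP_H = w: 7·36·H^(-1/4) = 36.
So H^(-1/4) = 1/7, which gives H = 2401.

H* = 2401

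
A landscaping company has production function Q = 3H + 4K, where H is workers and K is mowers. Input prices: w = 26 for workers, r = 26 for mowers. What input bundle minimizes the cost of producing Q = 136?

The inputs are perfect substitutes, so the firm uses whichever has the lower cost per unit of output.
Cost per unit of output via H is w/3 = 26/3; via K it is r/4 = 6.5. K is cheaper.
Producing Q = 136 with K alone: H = 0, K = 34.

H* = 0, K* = 34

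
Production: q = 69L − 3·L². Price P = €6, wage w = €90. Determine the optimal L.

L* = 9

The marginal product of L is MP_L = 69 − 6L.
A price-taking firm hires until the value of the marginal product equals the wage: P·MP_L = w, so 6·(69 − 6L) = 90.
Then 69 − 6L = 15, giving L = 9.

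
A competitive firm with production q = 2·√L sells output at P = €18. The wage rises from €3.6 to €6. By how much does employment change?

ΔL = -16

From P·MP_L = w with MP_L = L^(-1/2), the labor demand is L(w) = (18/w)^(2).
At w = 3.6: L = 25. At w = 6: L = 9.
ΔL = 9 − 25 = -16.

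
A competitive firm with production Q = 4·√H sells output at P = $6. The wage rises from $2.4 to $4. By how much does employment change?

From P·MP_H = w with MP_H = 2·H^(-1/2), the labor demand is H(w) = (12/w)^(2).
At w = 2.4: H = 25. At w = 4: H = 9.
ΔH = 9 − 25 = -16.

ΔH = -16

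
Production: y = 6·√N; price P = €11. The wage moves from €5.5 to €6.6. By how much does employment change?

ΔN = -11

From P·MP_N = w with MP_N = 3·N^(-1/2), the labor demand is N(w) = (33/w)^(2).
At w = 5.5: N = 36. At w = 6.6: N = 25.
ΔN = 25 − 36 = -11.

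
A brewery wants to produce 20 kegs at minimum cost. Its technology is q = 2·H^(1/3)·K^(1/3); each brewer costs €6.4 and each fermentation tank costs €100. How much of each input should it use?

H* = 125, K* = 8

Cost minimization requires the marginal rate of technical substitution to equal the input-price ratio: MP_H/MP_K = w/r.
Here MP_H/MP_K = (1/3)·(K/H)/(1/3) = (K/H). Setting this equal to 6.4/100 = 0.064 gives K = 0.064H.
Substituting into q = 20: 2·H^(1/3)·(0.064H)^(1/3) = 20.
Solving, H = 125 and K = 8.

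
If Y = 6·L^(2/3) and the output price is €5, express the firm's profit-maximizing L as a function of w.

MP_L = (2/3)·6·L^(-1/3) = 4·L^(-1/3).
Setting P·MP_L = w: 20·L^(-1/3) = w.
Solving for L: L^(-1/3) = w/20, so L = (20/w)^(3).

L(w) = 8000/w³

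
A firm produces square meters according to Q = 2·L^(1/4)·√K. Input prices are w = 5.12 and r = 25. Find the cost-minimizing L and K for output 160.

Cost minimization requires the marginal rate of technical substitution to equal the input-price ratio: MP_L/MP_K = w/r.
Here MP_L/MP_K = (1/4)·(K/L)/(1/2) = 0.5·(K/L). Setting this equal to 5.12/25 = 0.2048 gives K = 0.4096L.
Substituting into Q = 160: 2·L^(1/4)·(0.4096L)^(1/2) = 160.
Solving, L = 625 and K = 256.

L* = 625, K* = 256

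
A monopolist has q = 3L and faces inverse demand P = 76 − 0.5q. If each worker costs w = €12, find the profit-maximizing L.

Marginal revenue from the inverse demand is MR = 76 − q.
The marginal product is MP_L = 3.
A monopolist hires until marginal revenue product equals the wage: MR·MP_L = w.
(76 − 3L)·3 = 12, so L = 24.

L* = 24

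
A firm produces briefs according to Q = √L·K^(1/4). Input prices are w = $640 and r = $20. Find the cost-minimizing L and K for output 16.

Cost minimization requires the marginal rate of technical substitution to equal the input-price ratio: MP_L/MP_K = w/r.
Here MP_L/MP_K = (1/2)·(K/L)/(1/4) = 2·(K/L). Setting this equal to 640/20 = 32 gives K = 16L.
Substituting into Q = 16: L^(1/2)·(16L)^(1/4) = 16.
Solving, L = 16 and K = 256.

L* = 16, K* = 256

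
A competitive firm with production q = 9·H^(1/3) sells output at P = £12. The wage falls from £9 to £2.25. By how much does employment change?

From P·MP_H = w with MP_H = 3·H^(-2/3), the labor demand is H(w) = (36/w)^(3/2).
At w = 9: H = 8. At w = 2.25: H = 64.
ΔH = 64 − 8 = 56.

ΔH = 56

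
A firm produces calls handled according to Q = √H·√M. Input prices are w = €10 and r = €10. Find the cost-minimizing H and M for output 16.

H* = 16, M* = 16

Cost minimization requires the marginal rate of technical substitution to equal the input-price ratio: MP_H/MP_M = w/r.
Here MP_H/MP_M = (1/2)·(M/H)/(1/2) = (M/H). Setting this equal to 10/10 = 1 gives M = H.
Substituting into Q = 16: H^(1/2)·(H)^(1/2) = 16.
Solving, H = 16 and M = 16.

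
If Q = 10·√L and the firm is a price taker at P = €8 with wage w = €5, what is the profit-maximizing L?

L* = 64

MP_L = (1/2)·10·L^(-1/2) = 5·L^(-1/2).
Profit maximization for a price taker requires P·MP_L = w: 8·5·L^(-1/2) = 5.
So L^(-1/2) = 0.125, which gives L = 64.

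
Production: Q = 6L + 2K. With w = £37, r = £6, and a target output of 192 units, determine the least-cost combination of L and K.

The inputs are perfect substitutes, so the firm uses whichever has the lower cost per unit of output.
Cost per unit of output via L is w/6 = 37/6; via K it is r/2 = 3. K is cheaper.
Producing Q = 192 with K alone: L = 0, K = 96.

L* = 0, K* = 96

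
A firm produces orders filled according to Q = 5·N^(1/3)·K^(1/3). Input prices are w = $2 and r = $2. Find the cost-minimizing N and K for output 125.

N* = 125, K* = 125

Cost minimization requires the marginal rate of technical substitution to equal the input-price ratio: MP_N/MP_K = w/r.
Here MP_N/MP_K = (1/3)·(K/N)/(1/3) = (K/N). Setting this equal to 2/2 = 1 gives K = N.
Substituting into Q = 125: 5·N^(1/3)·(N)^(1/3) = 125.
Solving, N = 125 and K = 125.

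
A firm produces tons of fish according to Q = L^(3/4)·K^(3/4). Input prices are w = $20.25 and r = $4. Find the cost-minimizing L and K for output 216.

Cost minimization requires the marginal rate of technical substitution to equal the input-price ratio: MP_L/MP_K = w/r.
Here MP_L/MP_K = (3/4)·(K/L)/(3/4) = (K/L). Setting this equal to 20.25/4 = 5.0625 gives K = 5.0625L.
Substituting into Q = 216: L^(3/4)·(5.0625L)^(3/4) = 216.
Solving, L = 16 and K = 81.

L* = 16, K* = 81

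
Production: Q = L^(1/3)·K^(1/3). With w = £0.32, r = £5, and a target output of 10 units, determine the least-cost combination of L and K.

L* = 125, K* = 8

Cost minimization requires the marginal rate of technical substitution to equal the input-price ratio: MP_L/MP_K = w/r.
Here MP_L/MP_K = (1/3)·(K/L)/(1/3) = (K/L). Setting this equal to 0.32/5 = 0.064 gives K = 0.064L.
Substituting into Q = 10: L^(1/3)·(0.064L)^(1/3) = 10.
Solving, L = 125 and K = 8.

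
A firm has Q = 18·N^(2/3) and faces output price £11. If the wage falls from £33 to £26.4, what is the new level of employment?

From P·MP_N = w with MP_N = 12·N^(-1/3), the labor demand is N(w) = (132/w)^(3).
At w = 33: N = 64. At w = 26.4: N = 125.

N* = 125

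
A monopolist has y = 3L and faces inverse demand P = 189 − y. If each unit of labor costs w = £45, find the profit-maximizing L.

Marginal revenue from the inverse demand is MR = 189 − 2y.
The marginal product is MP_L = 3.
A monopolist hires until marginal revenue product equals the wage: MR·MP_L = w.
(189 − 6L)·3 = 45, so L = 29.

L* = 29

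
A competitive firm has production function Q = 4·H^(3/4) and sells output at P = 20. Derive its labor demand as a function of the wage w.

MP_H = (3/4)·4·H^(-1/4) = 3·H^(-1/4).
Setting P·MP_H = w: 60·H^(-1/4) = w.
Solving for H: H^(-1/4) = w/60, so H = (60/w)^(4).

H(w) = (60/w)^(4)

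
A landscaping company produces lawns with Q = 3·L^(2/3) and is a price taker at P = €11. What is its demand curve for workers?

MP_L = (2/3)·3·L^(-1/3) = 2·L^(-1/3).
Setting P·MP_L = w: 22·L^(-1/3) = w.
Solving for L: L^(-1/3) = w/22, so L = (22/w)^(3).

L(w) = 10648/w³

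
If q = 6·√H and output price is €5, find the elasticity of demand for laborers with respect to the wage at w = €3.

ε = -2

MP_H = (1/2)·6·H^(-1/2), so P·MP_H = w gives 15·H^(-1/2) = w.
Solving, H(w) = (15/w)^(2). This is a constant-elasticity form: H ∝ w^(−2), so ε = −2.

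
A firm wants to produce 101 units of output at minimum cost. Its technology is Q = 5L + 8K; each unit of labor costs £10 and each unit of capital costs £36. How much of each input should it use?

The inputs are perfect substitutes, so the firm uses whichever has the lower cost per unit of output.
Cost per unit of output via L is w/5 = 2; via K it is r/8 = 4.5. L is cheaper.
Producing Q = 101 with L alone: L = 20.2, K = 0.

L* = 20.2, K* = 0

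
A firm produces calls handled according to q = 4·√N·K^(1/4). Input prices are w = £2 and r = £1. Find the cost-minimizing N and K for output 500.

N* = 625, K* = 625

Cost minimization requires the marginal rate of technical substitution to equal the input-price ratio: MP_N/MP_K = w/r.
Here MP_N/MP_K = (1/2)·(K/N)/(1/4) = 2·(K/N). Setting this equal to 2/1 = 2 gives K = N.
Substituting into q = 500: 4·N^(1/2)·(N)^(1/4) = 500.
Solving, N = 625 and K = 625.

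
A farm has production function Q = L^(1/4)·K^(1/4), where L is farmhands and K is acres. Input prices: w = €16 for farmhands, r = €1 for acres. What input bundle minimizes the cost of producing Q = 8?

L* = 16, K* = 256

Cost minimization requires the marginal rate of technical substitution to equal the input-price ratio: MP_L/MP_K = w/r.
Here MP_L/MP_K = (1/4)·(K/L)/(1/4) = (K/L). Setting this equal to 16/1 = 16 gives K = 16L.
Substituting into Q = 8: L^(1/4)·(16L)^(1/4) = 8.
Solving, L = 16 and K = 256.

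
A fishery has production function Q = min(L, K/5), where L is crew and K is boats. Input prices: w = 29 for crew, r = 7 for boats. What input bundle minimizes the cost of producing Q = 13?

With a fixed-proportions technology, the cost-minimizing bundle uses no slack in either input: L = K/5 = Q.
So L = 13 and K = 5·13 = 65.

L* = 13, K* = 65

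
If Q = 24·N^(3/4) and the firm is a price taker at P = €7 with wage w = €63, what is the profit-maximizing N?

MP_N = (3/4)·24·N^(-1/4) = 18·N^(-1/4).
Profit maximization for a price taker requires P·MP_N = w: 7·18·N^(-1/4) = 63.
So N^(-1/4) = 0.5, which gives N = 16.

N* = 16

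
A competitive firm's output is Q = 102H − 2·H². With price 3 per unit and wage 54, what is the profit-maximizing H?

The marginal product of H is MP_H = 102 − 4H.
A price-taking firm hires until the value of the marginal product equals the wage: P·MP_H = w, so 3·(102 − 4H) = 54.
Then 102 − 4H = 18, giving H = 21.

H* = 21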